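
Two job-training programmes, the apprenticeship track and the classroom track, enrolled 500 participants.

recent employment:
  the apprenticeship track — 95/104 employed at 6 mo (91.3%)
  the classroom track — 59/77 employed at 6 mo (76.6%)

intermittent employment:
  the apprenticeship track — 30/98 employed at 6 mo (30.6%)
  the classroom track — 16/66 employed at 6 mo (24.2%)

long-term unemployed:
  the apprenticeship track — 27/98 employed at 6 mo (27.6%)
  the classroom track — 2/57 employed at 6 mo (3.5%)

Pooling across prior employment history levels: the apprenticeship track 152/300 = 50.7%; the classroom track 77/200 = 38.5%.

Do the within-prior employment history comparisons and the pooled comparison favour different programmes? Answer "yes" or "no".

no

Within each prior employment history level (recent employment 91.3% vs 76.6%; intermittent employment 30.6% vs 24.2%; long-term unemployed 27.6% vs 3.5%), the apprenticeship track has the higher rate every time. Pooled: 50.7% vs 38.5% — the apprenticeship track has the higher rate overall. They agree.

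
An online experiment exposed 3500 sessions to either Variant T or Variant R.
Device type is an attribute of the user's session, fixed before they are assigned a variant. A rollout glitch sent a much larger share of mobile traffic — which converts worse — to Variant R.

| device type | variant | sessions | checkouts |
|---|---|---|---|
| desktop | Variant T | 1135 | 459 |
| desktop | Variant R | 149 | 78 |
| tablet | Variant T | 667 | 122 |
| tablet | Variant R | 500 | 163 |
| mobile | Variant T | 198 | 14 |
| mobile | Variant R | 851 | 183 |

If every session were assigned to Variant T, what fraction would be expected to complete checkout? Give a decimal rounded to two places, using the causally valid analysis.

Within every device type level Variant R has the higher rate, yet pooled Variant T does — Simpson's reversal.
Device type satisfies the back-door criterion: it is not a descendant of the variant, and it blocks the spurious path from variant to outcome. Adjusting for it (i.e., using the within-device type rates) gives the causal effect.
Standardising Variant T to the population device type mix: 0.367·459/1135 + 0.333·122/667 + 0.300·14/198 = 0.231.

0.23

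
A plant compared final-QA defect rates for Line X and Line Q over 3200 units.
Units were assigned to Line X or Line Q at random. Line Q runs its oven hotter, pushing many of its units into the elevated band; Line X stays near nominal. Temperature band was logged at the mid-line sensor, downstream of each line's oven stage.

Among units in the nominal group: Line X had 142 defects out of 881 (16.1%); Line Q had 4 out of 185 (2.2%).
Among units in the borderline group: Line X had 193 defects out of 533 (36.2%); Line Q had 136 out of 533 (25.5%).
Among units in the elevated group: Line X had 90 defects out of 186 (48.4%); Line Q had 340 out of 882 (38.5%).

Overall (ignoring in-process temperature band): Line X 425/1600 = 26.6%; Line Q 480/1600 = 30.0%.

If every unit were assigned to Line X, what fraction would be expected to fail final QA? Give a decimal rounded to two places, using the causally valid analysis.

Line Q is lower inside every in-process temperature band stratum but Line X is lower in aggregate. Whether to stratify depends on how in-process temperature band relates to the line.
The distribution of in-process temperature band is itself part of what the line does — it is an intermediate outcome. Holding it fixed would remove that part of the effect; the total effect is the pooled difference.
So P(outcome | do(Line X)) is just the pooled rate for Line X: 425/1600 = 0.266.

0.27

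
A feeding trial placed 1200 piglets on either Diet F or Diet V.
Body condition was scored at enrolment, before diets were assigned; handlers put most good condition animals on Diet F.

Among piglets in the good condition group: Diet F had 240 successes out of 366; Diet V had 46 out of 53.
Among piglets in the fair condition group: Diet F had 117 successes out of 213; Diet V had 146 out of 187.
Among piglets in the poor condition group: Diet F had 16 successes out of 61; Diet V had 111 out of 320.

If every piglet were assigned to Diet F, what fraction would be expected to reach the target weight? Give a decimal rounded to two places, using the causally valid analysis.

0.50

Starting body condition is set before the diet has any effect — it is not caused by the diet — and it independently drives the outcome. That makes it a confounder, so the causal comparison is within starting body condition levels.
Standardising Diet F to the population starting body condition mix: 0.349·240/366 + 0.333·117/213 + 0.318·16/61 = 0.495.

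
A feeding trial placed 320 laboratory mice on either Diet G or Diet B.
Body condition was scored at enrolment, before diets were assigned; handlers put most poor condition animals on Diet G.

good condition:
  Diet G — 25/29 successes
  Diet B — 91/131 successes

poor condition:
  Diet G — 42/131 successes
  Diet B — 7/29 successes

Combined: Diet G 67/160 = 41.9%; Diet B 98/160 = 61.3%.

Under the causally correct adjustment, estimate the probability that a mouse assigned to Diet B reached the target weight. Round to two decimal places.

0.47

The stratified and pooled comparisons disagree (Diet G wins within each starting body condition; Diet B wins overall), so the answer turns on the causal role of starting body condition.
Here starting body condition is a common cause — it drives both which diet a case falls under and the outcome. The crude comparison mixes populations; the stratum-specific rates are the causally relevant ones.
Standardising Diet B to the population starting body condition mix: 0.500·91/131 + 0.500·7/29 = 0.468.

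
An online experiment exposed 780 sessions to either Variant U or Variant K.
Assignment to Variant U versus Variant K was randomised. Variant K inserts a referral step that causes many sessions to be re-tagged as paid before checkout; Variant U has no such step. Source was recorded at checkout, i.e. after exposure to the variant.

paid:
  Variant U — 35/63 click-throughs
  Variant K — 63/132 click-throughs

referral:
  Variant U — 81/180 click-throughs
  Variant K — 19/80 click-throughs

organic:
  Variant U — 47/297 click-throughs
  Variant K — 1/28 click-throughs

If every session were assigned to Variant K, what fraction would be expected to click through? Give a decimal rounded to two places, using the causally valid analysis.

Within every traffic source level Variant U has the higher rate, yet pooled Variant K does — Simpson's reversal.
Stratifying would compare variants among sessions the variants themselves sorted into traffic source groups — a form of selection on an intermediate. The unconditioned pooled rates give the total causal effect.
So P(outcome | do(Variant K)) is just the pooled rate for Variant K: 83/240 = 0.346.

0.35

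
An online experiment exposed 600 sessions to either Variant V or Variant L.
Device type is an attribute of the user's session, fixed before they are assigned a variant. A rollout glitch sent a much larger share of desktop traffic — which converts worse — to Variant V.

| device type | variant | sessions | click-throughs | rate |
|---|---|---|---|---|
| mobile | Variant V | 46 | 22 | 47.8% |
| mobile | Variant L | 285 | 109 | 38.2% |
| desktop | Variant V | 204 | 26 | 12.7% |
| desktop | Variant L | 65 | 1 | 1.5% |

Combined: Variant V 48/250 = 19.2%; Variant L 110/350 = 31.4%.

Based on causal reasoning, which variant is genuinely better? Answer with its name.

The imbalance in device type arose from how sessions were allocated, not from anything the variant did; and device type independently affects the outcome. The pooled gap is confounded — condition on device type.
Within each level — mobile: 47.8% vs 38.2%; desktop: 12.7% vs 1.5% — Variant V is higher every time.

Variant V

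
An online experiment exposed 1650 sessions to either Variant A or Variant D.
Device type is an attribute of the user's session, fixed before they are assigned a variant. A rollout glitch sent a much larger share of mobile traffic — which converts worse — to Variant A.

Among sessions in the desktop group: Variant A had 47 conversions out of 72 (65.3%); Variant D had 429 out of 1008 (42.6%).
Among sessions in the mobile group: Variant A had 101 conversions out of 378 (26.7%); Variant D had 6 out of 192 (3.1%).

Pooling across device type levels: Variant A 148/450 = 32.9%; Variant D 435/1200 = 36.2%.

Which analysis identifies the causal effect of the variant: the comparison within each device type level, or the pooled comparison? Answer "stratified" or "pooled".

Device type is set before the variant has any effect — it is not caused by the variant — and it independently drives the outcome. That makes it a confounder, so the causal comparison is within device type levels.
Within each level — desktop: 65.3% vs 42.6%; mobile: 26.7% vs 3.1% — Variant A is higher every time.

stratified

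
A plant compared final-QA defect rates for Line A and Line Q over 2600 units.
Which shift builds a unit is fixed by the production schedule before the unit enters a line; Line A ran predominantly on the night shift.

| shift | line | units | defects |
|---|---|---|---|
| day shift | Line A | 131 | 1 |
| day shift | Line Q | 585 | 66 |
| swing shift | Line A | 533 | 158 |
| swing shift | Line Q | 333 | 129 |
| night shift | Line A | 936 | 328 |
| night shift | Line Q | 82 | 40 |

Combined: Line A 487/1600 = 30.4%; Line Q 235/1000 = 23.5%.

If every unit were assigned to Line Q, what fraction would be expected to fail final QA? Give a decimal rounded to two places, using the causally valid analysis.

0.35

The imbalance in shift arose from how units were allocated, not from anything the line did; and shift independently affects the outcome. The pooled gap is confounded — condition on shift.
Standardising Line Q to the population shift mix: 0.275·66/585 + 0.333·129/333 + 0.392·40/82 = 0.351.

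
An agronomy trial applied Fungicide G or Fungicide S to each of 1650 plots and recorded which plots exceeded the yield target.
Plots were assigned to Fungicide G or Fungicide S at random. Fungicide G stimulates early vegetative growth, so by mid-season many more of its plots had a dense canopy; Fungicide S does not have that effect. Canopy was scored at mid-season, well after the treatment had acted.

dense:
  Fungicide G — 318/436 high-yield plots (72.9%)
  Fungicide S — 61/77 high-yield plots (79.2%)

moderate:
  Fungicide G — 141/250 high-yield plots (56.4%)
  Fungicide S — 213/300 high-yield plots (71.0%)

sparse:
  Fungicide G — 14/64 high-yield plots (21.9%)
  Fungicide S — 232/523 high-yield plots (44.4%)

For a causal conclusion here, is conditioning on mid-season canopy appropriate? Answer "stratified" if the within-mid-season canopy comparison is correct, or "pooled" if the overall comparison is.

Fungicide S is higher inside every mid-season canopy stratum but Fungicide G is higher in aggregate. Whether to stratify depends on how mid-season canopy relates to the fungicide.
Stratifying would compare fungicides among plots the fungicides themselves sorted into mid-season canopy groups — a form of selection on an intermediate. The unconditioned pooled rates give the total causal effect.
Pooled: Fungicide G 63.1% vs Fungicide S 56.2%; Fungicide G is higher overall.

pooled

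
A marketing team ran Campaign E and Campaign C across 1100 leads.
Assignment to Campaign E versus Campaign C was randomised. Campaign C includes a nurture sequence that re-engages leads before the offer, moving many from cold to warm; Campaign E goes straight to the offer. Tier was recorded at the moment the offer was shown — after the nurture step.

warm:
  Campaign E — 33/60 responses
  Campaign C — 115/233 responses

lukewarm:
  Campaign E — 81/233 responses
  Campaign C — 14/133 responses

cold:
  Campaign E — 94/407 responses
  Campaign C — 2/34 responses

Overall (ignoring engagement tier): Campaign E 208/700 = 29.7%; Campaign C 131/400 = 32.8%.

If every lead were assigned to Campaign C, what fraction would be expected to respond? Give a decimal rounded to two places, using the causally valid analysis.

0.33

Engagement tier is recorded after the campaign and is itself shifted by it — it sits on the causal path from campaign to outcome. Conditioning on a mediator would strip out part of the effect we want; the pooled comparison gives the total causal effect.
So P(outcome | do(Campaign C)) is just the pooled rate for Campaign C: 131/400 = 0.328.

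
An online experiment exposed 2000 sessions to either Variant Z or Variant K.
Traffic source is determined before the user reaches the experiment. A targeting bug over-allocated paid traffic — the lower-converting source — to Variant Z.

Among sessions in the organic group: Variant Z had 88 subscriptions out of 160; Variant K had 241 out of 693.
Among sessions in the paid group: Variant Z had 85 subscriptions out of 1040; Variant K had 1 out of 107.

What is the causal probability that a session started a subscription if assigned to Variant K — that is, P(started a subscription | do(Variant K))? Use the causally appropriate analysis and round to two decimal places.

The imbalance in traffic source arose from how sessions were allocated, not from anything the variant did; and traffic source independently affects the outcome. The pooled gap is confounded — condition on traffic source.
Standardising Variant K to the population traffic source mix: 0.426·241/693 + 0.574·1/107 = 0.154.

0.15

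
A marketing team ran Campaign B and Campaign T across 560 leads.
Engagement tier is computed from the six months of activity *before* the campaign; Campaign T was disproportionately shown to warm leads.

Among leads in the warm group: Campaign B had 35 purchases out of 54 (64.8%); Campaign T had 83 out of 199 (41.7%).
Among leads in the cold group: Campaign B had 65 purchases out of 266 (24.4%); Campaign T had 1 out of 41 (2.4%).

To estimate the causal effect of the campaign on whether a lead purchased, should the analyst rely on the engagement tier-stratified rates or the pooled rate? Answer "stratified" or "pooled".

stratified

Campaign B is higher inside every engagement tier stratum but Campaign T is higher in aggregate. Whether to stratify depends on how engagement tier relates to the campaign.
The imbalance in engagement tier arose from how leads were allocated, not from anything the campaign did; and engagement tier independently affects the outcome. The pooled gap is confounded — condition on engagement tier.
Within each level — warm: 64.8% vs 41.7%; cold: 24.4% vs 2.4% — Campaign B is higher every time.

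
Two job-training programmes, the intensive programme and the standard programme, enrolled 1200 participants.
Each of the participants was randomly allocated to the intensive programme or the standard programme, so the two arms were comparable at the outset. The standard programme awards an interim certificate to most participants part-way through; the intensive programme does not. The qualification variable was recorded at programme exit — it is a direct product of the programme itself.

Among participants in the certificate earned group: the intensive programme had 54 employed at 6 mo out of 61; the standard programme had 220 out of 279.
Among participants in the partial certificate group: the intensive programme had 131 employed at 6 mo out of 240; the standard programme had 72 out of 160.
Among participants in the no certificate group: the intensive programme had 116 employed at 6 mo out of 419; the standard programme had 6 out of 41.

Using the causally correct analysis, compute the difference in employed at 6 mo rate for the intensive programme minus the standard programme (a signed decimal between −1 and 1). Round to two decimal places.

-0.20

Within every qualification attained during the programme level the intensive programme has the higher rate, yet pooled the standard programme does — Simpson's reversal.
Qualification attained during the programme here is a post-treatment variable shaped by the programme; conditioning on it would introduce bias rather than remove it. The overall comparison is the causal one.
The causal difference is the pooled difference: 0.418 − 0.621 = -0.203.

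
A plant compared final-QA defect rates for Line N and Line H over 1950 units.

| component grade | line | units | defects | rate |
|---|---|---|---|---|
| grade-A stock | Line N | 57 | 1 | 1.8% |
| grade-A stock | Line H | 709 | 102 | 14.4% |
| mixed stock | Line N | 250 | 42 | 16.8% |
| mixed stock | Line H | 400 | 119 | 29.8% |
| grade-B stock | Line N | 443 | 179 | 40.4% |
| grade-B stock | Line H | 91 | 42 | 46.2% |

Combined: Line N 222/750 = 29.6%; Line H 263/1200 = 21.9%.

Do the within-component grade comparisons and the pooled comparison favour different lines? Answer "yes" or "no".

yes

Within each component grade level (grade-A stock 1.8% vs 14.4%; mixed stock 16.8% vs 29.8%; grade-B stock 40.4% vs 46.2%), Line N has the lower rate every time. Pooled: 29.6% vs 21.9% — Line H has the lower rate overall. The two comparisons disagree.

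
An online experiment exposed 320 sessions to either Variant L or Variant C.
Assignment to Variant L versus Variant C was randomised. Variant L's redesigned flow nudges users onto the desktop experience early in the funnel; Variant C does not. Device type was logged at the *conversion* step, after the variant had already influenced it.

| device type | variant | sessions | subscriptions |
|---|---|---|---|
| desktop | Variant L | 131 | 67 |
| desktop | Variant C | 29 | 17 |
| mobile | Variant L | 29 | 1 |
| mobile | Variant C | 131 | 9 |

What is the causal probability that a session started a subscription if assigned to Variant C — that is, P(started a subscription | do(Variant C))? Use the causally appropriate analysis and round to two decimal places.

0.16

Device type is downstream of the variant. One should not condition on a consequence of treatment, so the overall rates are the right comparison.
So P(outcome | do(Variant C)) is just the pooled rate for Variant C: 26/160 = 0.163.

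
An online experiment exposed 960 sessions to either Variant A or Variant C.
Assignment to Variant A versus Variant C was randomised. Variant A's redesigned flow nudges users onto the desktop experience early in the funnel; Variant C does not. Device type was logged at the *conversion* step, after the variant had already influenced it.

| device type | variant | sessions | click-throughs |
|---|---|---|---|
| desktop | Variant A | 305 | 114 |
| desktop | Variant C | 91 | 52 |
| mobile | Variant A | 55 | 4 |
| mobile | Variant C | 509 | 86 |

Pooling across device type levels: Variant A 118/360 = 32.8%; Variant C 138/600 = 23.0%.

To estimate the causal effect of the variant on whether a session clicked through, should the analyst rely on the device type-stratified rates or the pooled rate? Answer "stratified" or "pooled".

Stratifying would compare variants among sessions the variants themselves sorted into device type groups — a form of selection on an intermediate. The unconditioned pooled rates give the total causal effect.
Pooled: Variant A 32.8% vs Variant C 23.0%; Variant A is higher overall.

pooled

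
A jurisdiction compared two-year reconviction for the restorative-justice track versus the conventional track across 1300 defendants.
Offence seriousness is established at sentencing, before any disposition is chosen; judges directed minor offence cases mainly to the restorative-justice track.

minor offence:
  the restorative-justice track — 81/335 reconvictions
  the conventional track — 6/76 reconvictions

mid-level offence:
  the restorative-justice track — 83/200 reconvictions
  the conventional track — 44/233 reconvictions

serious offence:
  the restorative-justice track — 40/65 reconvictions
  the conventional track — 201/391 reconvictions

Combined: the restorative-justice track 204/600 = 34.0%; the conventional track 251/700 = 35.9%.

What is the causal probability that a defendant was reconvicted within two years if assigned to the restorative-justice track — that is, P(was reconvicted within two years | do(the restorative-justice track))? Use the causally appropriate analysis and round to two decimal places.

0.43

Within every offence seriousness level the conventional track has the lower rate, yet pooled the restorative-justice track does — Simpson's reversal.
Offence seriousness differs across dispositions for reasons unrelated to any effect of the disposition itself, and it separately predicts the outcome — a classic confounder. We must compare within offence seriousness levels.
Standardising the restorative-justice track to the population offence seriousness mix: 0.316·81/335 + 0.333·83/200 + 0.351·40/65 = 0.431.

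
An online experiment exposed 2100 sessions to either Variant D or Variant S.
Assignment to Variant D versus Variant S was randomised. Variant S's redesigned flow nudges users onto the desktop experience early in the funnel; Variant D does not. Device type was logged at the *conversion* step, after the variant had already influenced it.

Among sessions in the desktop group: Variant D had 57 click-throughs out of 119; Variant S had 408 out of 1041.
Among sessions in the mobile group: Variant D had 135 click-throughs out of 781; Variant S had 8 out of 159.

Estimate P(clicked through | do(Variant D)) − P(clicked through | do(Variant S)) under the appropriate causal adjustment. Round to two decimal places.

-0.13

The device type-specific comparison favours Variant D throughout, but the pooled figures favour Variant S. The question is whether to condition on device type.
Device type lies on the pathway variant → device type → outcome, so adjusting for it blocks the indirect effect. For the total causal effect of variant, use the unadjusted pooled rates.
The causal difference is the pooled difference: 0.213 − 0.347 = -0.133.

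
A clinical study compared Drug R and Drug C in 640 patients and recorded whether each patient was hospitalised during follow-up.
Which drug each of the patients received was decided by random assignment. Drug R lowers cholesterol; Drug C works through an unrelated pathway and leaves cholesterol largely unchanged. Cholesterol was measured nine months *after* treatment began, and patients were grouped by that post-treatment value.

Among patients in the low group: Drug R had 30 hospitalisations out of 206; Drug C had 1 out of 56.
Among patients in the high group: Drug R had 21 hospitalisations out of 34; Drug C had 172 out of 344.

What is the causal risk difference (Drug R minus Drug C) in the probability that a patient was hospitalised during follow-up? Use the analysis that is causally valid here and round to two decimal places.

-0.22

Drug C is lower inside every cholesterol stratum but Drug R is lower in aggregate. Whether to stratify depends on how cholesterol relates to the drug.
Cholesterol lies on the pathway drug → cholesterol → outcome, so adjusting for it blocks the indirect effect. For the total causal effect of drug, use the unadjusted pooled rates.
The causal difference is the pooled difference: 0.212 − 0.432 = -0.220.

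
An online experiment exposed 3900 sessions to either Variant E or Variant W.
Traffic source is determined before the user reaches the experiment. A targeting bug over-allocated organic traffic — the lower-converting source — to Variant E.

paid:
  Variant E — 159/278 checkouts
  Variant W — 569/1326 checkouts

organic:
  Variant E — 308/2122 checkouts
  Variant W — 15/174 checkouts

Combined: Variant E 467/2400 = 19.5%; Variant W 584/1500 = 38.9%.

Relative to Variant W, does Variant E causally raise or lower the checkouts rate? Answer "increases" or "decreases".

increases

Within every traffic source level Variant E has the higher rate, yet pooled Variant W does — Simpson's reversal.
Since traffic source is a pre-existing factor (not a product of the variant) and it affects the outcome on its own, it is a confounder. The stratified rates, not the pooled rate, identify the causal effect.
Within each level — paid: 57.2% vs 42.9%; organic: 14.5% vs 8.6% — Variant E is higher every time.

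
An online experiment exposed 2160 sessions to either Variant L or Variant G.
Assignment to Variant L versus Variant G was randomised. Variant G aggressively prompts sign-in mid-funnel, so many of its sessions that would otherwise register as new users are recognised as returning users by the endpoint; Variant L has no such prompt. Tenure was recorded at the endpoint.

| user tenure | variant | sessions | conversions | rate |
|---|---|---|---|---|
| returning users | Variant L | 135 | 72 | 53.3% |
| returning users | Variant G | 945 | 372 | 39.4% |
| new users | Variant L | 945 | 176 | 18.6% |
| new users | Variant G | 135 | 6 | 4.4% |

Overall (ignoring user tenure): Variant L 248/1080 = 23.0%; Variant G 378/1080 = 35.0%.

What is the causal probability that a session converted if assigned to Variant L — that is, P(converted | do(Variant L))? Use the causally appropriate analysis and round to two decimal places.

User tenure here is a post-treatment variable shaped by the variant; conditioning on it would introduce bias rather than remove it. The overall comparison is the causal one.
So P(outcome | do(Variant L)) is just the pooled rate for Variant L: 248/1080 = 0.230.

0.23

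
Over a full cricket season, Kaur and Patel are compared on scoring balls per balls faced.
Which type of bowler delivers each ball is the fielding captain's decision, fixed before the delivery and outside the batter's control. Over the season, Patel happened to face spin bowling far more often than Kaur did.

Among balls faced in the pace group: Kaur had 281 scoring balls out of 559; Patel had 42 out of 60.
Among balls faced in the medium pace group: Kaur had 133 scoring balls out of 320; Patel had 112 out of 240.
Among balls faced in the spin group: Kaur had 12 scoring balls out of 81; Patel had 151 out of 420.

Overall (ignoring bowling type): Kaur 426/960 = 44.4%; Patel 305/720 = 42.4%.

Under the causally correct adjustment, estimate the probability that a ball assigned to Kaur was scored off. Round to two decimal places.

0.37

Patel is higher inside every bowling type stratum but Kaur is higher in aggregate. Whether to stratify depends on how bowling type relates to the player.
Here bowling type is a common cause — it drives both which player a case falls under and the outcome. The crude comparison mixes populations; the stratum-specific rates are the causally relevant ones.
Standardising Kaur to the population bowling type mix: 0.368·281/559 + 0.333·133/320 + 0.298·12/81 = 0.368.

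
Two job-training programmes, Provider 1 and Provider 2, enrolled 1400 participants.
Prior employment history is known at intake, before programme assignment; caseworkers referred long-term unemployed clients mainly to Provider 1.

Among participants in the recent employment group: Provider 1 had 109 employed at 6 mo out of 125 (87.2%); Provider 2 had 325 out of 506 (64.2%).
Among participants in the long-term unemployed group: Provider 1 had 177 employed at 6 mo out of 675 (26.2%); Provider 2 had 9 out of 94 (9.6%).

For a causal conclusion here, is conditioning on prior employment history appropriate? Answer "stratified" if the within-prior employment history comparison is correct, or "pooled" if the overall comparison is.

Provider 1 is higher inside every prior employment history stratum but Provider 2 is higher in aggregate. Whether to stratify depends on how prior employment history relates to the programme.
The imbalance in prior employment history arose from how participants were allocated, not from anything the programme did; and prior employment history independently affects the outcome. The pooled gap is confounded — condition on prior employment history.
Within each level — recent employment: 87.2% vs 64.2%; long-term unemployed: 26.2% vs 9.6% — Provider 1 is higher every time.

stratified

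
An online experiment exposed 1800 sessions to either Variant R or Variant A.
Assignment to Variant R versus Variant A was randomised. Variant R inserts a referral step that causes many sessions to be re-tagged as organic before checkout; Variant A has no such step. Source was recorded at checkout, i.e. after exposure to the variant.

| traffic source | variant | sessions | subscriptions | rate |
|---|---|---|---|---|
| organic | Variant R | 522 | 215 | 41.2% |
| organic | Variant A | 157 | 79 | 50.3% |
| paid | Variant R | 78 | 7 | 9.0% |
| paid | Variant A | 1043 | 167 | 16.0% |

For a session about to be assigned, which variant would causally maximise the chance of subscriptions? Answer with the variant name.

Variant R

Traffic source here is a post-treatment variable shaped by the variant; conditioning on it would introduce bias rather than remove it. The overall comparison is the causal one.
Pooled: Variant R 37.0% vs Variant A 20.5%; Variant R is higher overall.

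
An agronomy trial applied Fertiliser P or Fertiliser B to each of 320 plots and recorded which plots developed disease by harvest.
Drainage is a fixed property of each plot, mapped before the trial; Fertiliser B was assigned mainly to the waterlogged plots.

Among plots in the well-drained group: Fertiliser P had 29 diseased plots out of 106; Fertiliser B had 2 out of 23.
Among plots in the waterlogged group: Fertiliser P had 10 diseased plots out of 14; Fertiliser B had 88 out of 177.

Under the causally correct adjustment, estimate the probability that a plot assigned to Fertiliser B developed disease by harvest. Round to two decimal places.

The stratified and pooled comparisons disagree (Fertiliser B wins within each field drainage; Fertiliser P wins overall), so the answer turns on the causal role of field drainage.
Here field drainage is a common cause — it drives both which fertiliser a case falls under and the outcome. The crude comparison mixes populations; the stratum-specific rates are the causally relevant ones.
Standardising Fertiliser B to the population field drainage mix: 0.403·2/23 + 0.597·88/177 = 0.332.

0.33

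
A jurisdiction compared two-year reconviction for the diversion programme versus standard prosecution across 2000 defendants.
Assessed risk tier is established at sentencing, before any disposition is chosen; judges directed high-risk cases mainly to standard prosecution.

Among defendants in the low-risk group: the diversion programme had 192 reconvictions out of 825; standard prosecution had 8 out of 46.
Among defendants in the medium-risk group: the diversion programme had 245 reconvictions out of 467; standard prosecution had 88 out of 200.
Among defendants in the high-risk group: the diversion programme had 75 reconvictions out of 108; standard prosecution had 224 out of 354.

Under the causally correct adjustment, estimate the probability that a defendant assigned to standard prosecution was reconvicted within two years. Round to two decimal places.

Assessed risk tier satisfies the back-door criterion: it is not a descendant of the disposition, and it blocks the spurious path from disposition to outcome. Adjusting for it (i.e., using the within-assessed risk tier rates) gives the causal effect.
Standardising standard prosecution to the population assessed risk tier mix: 0.435·8/46 + 0.334·88/200 + 0.231·224/354 = 0.369.

0.37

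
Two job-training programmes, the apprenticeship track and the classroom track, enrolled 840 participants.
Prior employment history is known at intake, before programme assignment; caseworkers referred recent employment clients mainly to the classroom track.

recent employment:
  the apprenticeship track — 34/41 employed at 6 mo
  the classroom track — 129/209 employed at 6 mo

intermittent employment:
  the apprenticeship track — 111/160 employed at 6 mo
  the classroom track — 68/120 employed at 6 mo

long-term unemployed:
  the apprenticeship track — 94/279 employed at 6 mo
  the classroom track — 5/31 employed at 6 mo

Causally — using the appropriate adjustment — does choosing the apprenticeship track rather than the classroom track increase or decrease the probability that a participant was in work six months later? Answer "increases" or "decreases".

increases

The stratified and pooled comparisons disagree (the apprenticeship track wins within each prior employment history; the classroom track wins overall), so the answer turns on the causal role of prior employment history.
Since prior employment history is a pre-existing factor (not a product of the programme) and it affects the outcome on its own, it is a confounder. The stratified rates, not the pooled rate, identify the causal effect.
Within each level — recent employment: 82.9% vs 61.7%; intermittent employment: 69.4% vs 56.7%; long-term unemployed: 33.7% vs 16.1% — the apprenticeship track is higher every time.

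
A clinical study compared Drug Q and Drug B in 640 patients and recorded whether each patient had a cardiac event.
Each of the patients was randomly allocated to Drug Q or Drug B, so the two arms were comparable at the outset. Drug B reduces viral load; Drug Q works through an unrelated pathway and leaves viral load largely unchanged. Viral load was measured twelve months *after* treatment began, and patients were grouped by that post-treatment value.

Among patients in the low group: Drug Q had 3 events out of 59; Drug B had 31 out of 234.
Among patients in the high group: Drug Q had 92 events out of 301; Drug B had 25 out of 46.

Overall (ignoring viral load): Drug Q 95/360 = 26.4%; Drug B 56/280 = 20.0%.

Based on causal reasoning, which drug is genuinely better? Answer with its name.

Drug B

The stratified and pooled comparisons disagree (Drug Q wins within each viral load; Drug B wins overall), so the answer turns on the causal role of viral load.
Stratifying would compare drugs among patients the drugs themselves sorted into viral load groups — a form of selection on an intermediate. The unconditioned pooled rates give the total causal effect.
Pooled: Drug Q 26.4% vs Drug B 20.0%; Drug B is lower overall.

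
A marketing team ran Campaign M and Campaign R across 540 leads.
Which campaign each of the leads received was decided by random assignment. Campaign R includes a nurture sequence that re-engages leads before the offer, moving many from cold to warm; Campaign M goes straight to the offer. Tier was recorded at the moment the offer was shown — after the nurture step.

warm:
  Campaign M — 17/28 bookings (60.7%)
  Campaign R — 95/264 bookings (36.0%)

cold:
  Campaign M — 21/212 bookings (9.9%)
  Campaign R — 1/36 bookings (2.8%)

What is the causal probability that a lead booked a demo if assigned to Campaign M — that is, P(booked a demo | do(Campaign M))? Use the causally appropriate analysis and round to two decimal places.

Because the campaign influences engagement tier, engagement tier is a post-treatment mediator, not a confounder. Stratifying on it would bias the estimate; the causal effect is the crude pooled difference.
So P(outcome | do(Campaign M)) is just the pooled rate for Campaign M: 38/240 = 0.158.

0.16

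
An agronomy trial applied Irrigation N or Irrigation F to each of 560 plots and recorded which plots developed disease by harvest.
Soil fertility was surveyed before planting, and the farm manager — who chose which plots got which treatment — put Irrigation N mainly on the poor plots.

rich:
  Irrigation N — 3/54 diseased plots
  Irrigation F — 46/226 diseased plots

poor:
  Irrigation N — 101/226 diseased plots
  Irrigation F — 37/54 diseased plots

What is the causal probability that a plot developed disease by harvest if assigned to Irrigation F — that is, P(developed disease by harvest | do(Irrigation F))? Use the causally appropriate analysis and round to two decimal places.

0.44

Since soil fertility is a pre-existing factor (not a product of the irrigation) and it affects the outcome on its own, it is a confounder. The stratified rates, not the pooled rate, identify the causal effect.
Standardising Irrigation F to the population soil fertility mix: 0.500·46/226 + 0.500·37/54 = 0.444.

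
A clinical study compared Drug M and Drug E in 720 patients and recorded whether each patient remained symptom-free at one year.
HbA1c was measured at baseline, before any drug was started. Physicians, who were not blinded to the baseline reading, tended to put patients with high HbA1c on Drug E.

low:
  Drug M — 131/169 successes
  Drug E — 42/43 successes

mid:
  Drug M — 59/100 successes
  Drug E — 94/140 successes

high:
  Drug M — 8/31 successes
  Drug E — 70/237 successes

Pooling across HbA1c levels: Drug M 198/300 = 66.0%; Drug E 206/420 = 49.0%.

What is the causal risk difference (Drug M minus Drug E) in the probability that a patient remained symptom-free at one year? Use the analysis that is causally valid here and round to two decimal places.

Drug E is higher inside every HbA1c stratum but Drug M is higher in aggregate. Whether to stratify depends on how HbA1c relates to the drug.
Here HbA1c is a common cause — it drives both which drug a case falls under and the outcome. The crude comparison mixes populations; the stratum-specific rates are the causally relevant ones.
Adjusting over the population distribution of HbA1c: 0.294·(0.775−0.977) + 0.333·(0.590−0.671) + 0.372·(0.258−0.295) = -0.100.

-0.10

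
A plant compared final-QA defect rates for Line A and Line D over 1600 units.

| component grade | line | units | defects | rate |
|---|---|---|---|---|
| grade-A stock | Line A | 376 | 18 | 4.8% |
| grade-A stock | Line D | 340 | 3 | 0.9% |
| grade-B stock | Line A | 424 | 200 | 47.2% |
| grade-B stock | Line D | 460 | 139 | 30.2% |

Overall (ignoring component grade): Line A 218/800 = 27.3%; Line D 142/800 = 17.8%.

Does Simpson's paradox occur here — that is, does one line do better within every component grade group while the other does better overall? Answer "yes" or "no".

Within each component grade level (grade-A stock 4.8% vs 0.9%; grade-B stock 47.2% vs 30.2%), Line D has the lower rate every time. Pooled: 27.3% vs 17.8% — Line D has the lower rate overall. They agree.

no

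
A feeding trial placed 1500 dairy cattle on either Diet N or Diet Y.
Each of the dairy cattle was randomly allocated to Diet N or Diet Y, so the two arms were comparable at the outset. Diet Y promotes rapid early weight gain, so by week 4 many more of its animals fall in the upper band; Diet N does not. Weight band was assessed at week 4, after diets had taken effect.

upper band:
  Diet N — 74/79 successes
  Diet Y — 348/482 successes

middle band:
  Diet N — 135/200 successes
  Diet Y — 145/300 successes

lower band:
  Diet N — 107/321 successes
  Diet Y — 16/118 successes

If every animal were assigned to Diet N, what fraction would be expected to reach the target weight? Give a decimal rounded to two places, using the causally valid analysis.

Week-4 weight band is downstream of the diet. One should not condition on a consequence of treatment, so the overall rates are the right comparison.
So P(outcome | do(Diet N)) is just the pooled rate for Diet N: 316/600 = 0.527.

0.53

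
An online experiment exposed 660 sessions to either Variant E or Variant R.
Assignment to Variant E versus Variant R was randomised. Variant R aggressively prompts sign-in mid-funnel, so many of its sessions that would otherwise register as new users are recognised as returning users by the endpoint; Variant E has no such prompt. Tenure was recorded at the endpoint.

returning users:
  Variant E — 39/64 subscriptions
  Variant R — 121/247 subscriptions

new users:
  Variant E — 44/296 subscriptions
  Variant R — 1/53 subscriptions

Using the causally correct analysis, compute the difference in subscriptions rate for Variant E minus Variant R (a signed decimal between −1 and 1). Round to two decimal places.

-0.18

Because the variant influences user tenure, user tenure is a post-treatment mediator, not a confounder. Stratifying on it would bias the estimate; the causal effect is the crude pooled difference.
The causal difference is the pooled difference: 0.231 − 0.407 = -0.176.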